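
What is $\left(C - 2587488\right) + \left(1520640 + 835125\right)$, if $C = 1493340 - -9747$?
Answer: $1271364$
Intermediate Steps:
$C = 1503087$ ($C = 1493340 + 9747 = 1503087$)
$\left(C - 2587488\right) + \left(1520640 + 835125\right) = \left(1503087 - 2587488\right) + \left(1520640 + 835125\right) = -1084401 + 2355765 = 1271364$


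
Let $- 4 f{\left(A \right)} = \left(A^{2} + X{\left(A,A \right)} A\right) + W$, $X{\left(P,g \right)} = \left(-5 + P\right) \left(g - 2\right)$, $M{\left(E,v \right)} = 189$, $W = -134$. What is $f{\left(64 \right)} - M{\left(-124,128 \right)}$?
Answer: $- \frac{119415}{2} \approx -59708.0$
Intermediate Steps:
$X{\left(P,g \right)} = \left(-5 + P\right) \left(-2 + g\right)$
$f{\left(A \right)} = \frac{67}{2} - \frac{A^{2}}{4} - \frac{A \left(10 + A^{2} - 7 A\right)}{4}$ ($f{\left(A \right)} = - \frac{\left(A^{2} + \left(10 - 5 A - 2 A + A A\right) A\right) - 134}{4} = - \frac{\left(A^{2} + \left(10 - 5 A - 2 A + A^{2}\right) A\right) - 134}{4} = - \frac{\left(A^{2} + \left(10 + A^{2} - 7 A\right) A\right) - 134}{4} = - \frac{\left(A^{2} + A \left(10 + A^{2} - 7 A\right)\right) - 134}{4} = - \frac{-134 + A^{2} + A \left(10 + A^{2} - 7 A\right)}{4} = \frac{67}{2} - \frac{A^{2}}{4} - \frac{A \left(10 + A^{2} - 7 A\right)}{4}$)
$f{\left(64 \right)} - M{\left(-124,128 \right)} = \left(\frac{67}{2} - 160 - \frac{64^{3}}{4} + \frac{3 \cdot 64^{2}}{2}\right) - 189 = \left(\frac{67}{2} - 160 - 65536 + \frac{3}{2} \cdot 4096\right) - 189 = \left(\frac{67}{2} - 160 - 65536 + 6144\right) - 189 = - \frac{119037}{2} - 189 = - \frac{119415}{2}$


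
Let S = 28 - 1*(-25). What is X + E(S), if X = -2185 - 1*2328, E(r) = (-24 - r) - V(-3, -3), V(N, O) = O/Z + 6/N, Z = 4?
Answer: -18349/4 ≈ -4587.3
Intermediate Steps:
V(N, O) = 6/N + O/4 (V(N, O) = O/4 + 6/N = 6/N + O/4)
S = 53 (S = 28 + 25 = 53)
E(r) = -85/4 - r (E(r) = (-24 - r) - (6/(-3) + (¼)*(-3)) = (-24 - r) - (6*(-⅓) - ¾) = (-24 - r) - (-2 - ¾) = (-24 - r) - 1*(-11/4) = (-24 - r) + 11/4 = -85/4 - r)
X = -4513 (X = -2185 - 2328 = -4513)
X + E(S) = -4513 + (-85/4 - 1*53) = -4513 + (-85/4 - 53) = -4513 - 297/4 = -18349/4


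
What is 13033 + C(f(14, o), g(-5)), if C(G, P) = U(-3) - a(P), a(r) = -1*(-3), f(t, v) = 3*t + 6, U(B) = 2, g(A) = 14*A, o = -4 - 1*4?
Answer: 13032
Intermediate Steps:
o = -8 (o = -4 - 4 = -8)
f(t, v) = 6 + 3*t
a(r) = 3
C(G, P) = -1 (C(G, P) = 2 - 1*3 = 2 - 3 = -1)
13033 + C(f(14, o), g(-5)) = 13033 - 1 = 13032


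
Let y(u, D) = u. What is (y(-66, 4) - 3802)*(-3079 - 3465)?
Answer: 25312192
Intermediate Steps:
(y(-66, 4) - 3802)*(-3079 - 3465) = (-66 - 3802)*(-3079 - 3465) = -3868*(-6544) = 25312192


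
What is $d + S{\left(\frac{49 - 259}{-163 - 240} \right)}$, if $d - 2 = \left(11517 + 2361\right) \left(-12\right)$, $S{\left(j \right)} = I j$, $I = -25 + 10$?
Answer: $- \frac{67116352}{403} \approx -1.6654 \cdot 10^{5}$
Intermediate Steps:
$I = -15$
$S{\left(j \right)} = - 15 j$
$d = -166534$ ($d = 2 + \left(11517 + 2361\right) \left(-12\right) = 2 + 13878 \left(-12\right) = 2 - 166536 = -166534$)
$d + S{\left(\frac{49 - 259}{-163 - 240} \right)} = -166534 - 15 \frac{49 - 259}{-163 - 240} = -166534 - 15 \left(- \frac{210}{-403}\right) = -166534 - 15 \left(\left(-210\right) \left(- \frac{1}{403}\right)\right) = -166534 - \frac{3150}{403} = - \frac{67116352}{403}$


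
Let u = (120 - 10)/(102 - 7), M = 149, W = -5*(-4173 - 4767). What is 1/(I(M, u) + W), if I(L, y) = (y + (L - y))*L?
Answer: 1/66901 ≈ 1.4947e-5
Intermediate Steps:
W = 44700 (W = -5*(-8940) = 44700)
u = 22/19 (u = 110/95 = 110*(1/95) = 22/19 ≈ 1.1579)
I(L, y) = L² (I(L, y) = L*L = L²)
1/(I(M, u) + W) = 1/(149² + 44700) = 1/(22201 + 44700) = 1/66901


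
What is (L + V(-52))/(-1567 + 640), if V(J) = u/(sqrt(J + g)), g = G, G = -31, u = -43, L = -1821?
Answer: 607/309 - 43*I*sqrt(83)/76941 ≈ 1.9644 - 0.0050915*I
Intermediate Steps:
g = -31
V(J) = -43/sqrt(-31 + J) (V(J) = -43/sqrt(J - 31) = -43/sqrt(-31 + J))
(L + V(-52))/(-1567 + 640) = (-1821 - 43/sqrt(-31 - 52))/(-1567 + 640) = (-1821 - (-43)*I*sqrt(83)/83)/(-927) = (-1821 - (-43)*I*sqrt(83)/83)*(-1/927) = (-1821 + 43*I*sqrt(83)/83)*(-1/927) = 607/309 - 43*I*sqrt(83)/76941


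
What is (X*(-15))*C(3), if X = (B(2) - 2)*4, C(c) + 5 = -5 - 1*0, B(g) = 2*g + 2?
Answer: 2400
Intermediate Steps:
B(g) = 2 + 2*g
C(c) = -10 (C(c) = -5 + (-5 - 1*0) = -5 + (-5 + 0) = -5 - 5 = -10)
X = 16 (X = ((2 + 2*2) - 2)*4 = ((2 + 4) - 2)*4 = (6 - 2)*4 = 4*4 = 16)
(X*(-15))*C(3) = (16*(-15))*(-10) = -240*(-10) = 2400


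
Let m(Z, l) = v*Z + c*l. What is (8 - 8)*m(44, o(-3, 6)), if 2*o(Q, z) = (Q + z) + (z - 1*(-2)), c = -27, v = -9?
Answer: 0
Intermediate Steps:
o(Q, z) = 1 + z + Q/2 (o(Q, z) = ((Q + z) + (z - 1*(-2)))/2 = ((Q + z) + (z + 2))/2 = ((Q + z) + (2 + z))/2 = (2 + Q + 2*z)/2 = 1 + z + Q/2)
m(Z, l) = -27*l - 9*Z (m(Z, l) = -9*Z - 27*l = -27*l - 9*Z)
(8 - 8)*m(44, o(-3, 6)) = (8 - 8)*(-27*(1 + 6 + (1/2)*(-3)) - 9*44) = 0*(-27*(1 + 6 - 3/2) - 396) = 0*(-27*11/2 - 396) = 0*(-297/2 - 396) = 0*(-1089/2) = 0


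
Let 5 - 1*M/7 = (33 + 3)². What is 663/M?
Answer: -663/9037 ≈ -0.073365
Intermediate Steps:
M = -9037 (M = 35 - 7*(33 + 3)² = 35 - 7*36² = 35 - 7*1296 = 35 - 9072 = -9037)
663/M = 663/(-9037) = 663*(-1/9037) = -663/9037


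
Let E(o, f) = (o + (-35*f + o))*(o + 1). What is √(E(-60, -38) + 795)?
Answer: I*√70595 ≈ 265.7*I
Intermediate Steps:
E(o, f) = (1 + o)*(-35*f + 2*o) (E(o, f) = (o + (o - 35*f))*(1 + o) = (-35*f + 2*o)*(1 + o) = (1 + o)*(-35*f + 2*o))
√(E(-60, -38) + 795) = √((-35*(-38) + 2*(-60) + 2*(-60)² - 35*(-38)*(-60)) + 795) = √((1330 - 120 + 2*3600 - 79800) + 795) = √((1330 - 120 + 7200 - 79800) + 795) = √(-71390 + 795) = √(-70595) = I*√70595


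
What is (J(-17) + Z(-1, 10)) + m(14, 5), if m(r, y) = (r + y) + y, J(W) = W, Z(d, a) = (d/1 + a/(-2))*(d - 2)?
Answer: 25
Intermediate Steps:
Z(d, a) = (-2 + d)*(d - a/2) (Z(d, a) = (d*1 + a*(-1/2))*(-2 + d) = (d - a/2)*(-2 + d) = (-2 + d)*(d - a/2))
m(r, y) = r + 2*y
(J(-17) + Z(-1, 10)) + m(14, 5) = (-17 + (10 + (-1)**2 - 2*(-1) - 1/2*10*(-1))) + (14 + 2*5) = (-17 + (10 + 1 + 2 + 5)) + (14 + 10) = (-17 + 18) + 24 = 1 + 24 = 25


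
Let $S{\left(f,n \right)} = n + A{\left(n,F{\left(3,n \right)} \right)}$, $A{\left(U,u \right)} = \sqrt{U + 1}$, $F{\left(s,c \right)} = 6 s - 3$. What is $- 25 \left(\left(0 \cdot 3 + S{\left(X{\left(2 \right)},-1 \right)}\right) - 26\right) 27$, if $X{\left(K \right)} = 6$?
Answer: $18225$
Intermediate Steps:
$F{\left(s,c \right)} = -3 + 6 s$
$A{\left(U,u \right)} = \sqrt{1 + U}$
$S{\left(f,n \right)} = n + \sqrt{1 + n}$
$- 25 \left(\left(0 \cdot 3 + S{\left(X{\left(2 \right)},-1 \right)}\right) - 26\right) 27 = - 25 \left(\left(0 \cdot 3 - \left(1 - \sqrt{1 - 1}\right)\right) - 26\right) 27 = - 25 \left(\left(0 - \left(1 - \sqrt{0}\right)\right) - 26\right) 27 = - 25 \left(\left(0 + \left(-1 + 0\right)\right) - 26\right) 27 = - 25 \left(\left(0 - 1\right) - 26\right) 27 = - 25 \left(-1 - 26\right) 27 = \left(-25\right) \left(-27\right) 27 = 675 \cdot 27 = 18225$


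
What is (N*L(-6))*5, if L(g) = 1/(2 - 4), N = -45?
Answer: 225/2 ≈ 112.50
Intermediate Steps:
L(g) = -1/2 (L(g) = 1/(-2) = -1/2)
(N*L(-6))*5 = -45*(-1/2)*5 = (45/2)*5 = 225/2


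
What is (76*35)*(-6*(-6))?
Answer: 95760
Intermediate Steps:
(76*35)*(-6*(-6)) = 2660*36 = 95760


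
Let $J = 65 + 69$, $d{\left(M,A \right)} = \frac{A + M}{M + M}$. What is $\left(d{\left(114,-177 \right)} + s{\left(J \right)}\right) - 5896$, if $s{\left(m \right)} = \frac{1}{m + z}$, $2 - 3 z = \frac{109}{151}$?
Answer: $- \frac{75590167}{12820} \approx -5896.3$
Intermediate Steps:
$d{\left(M,A \right)} = \frac{A + M}{2 M}$
$z = \frac{193}{453}$ ($z = \frac{2}{3} - \frac{109 \cdot \frac{1}{151}}{3} = \frac{2}{3} - \frac{109}{453} = \frac{193}{453} \approx 0.42605$)
$J = 134$
$s{\left(m \right)} = \frac{1}{\frac{193}{453} + m}$ ($s{\left(m \right)} = \frac{1}{m + \frac{193}{453}} = \frac{1}{\frac{193}{453} + m}$)
$\left(d{\left(114,-177 \right)} + s{\left(J \right)}\right) - 5896 = \left(\frac{-177 + 114}{2 \cdot 114} + \frac{453}{193 + 453 \cdot 134}\right) - 5896 = \left(\frac{1}{2} \cdot \frac{1}{114} \left(-63\right) + \frac{453}{193 + 60702}\right) - 5896 = \left(- \frac{21}{76} + \frac{453}{60895}\right) - 5896 = - \frac{3447}{12820} - 5896 = - \frac{75590167}{12820}$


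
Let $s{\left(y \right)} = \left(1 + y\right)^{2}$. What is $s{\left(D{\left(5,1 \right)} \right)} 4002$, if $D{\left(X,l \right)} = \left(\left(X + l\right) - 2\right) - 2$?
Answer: $36018$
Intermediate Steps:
$D{\left(X,l \right)} = -4 + X + l$ ($D{\left(X,l \right)} = \left(-2 + X + l\right) - 2 = -4 + X + l$)
$s{\left(D{\left(5,1 \right)} \right)} 4002 = \left(1 + \left(-4 + 5 + 1\right)\right)^{2} \cdot 4002 = \left(1 + 2\right)^{2} \cdot 4002 = 3^{2} \cdot 4002 = 9 \cdot 4002 = 36018$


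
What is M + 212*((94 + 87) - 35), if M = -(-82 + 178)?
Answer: 30856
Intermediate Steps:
M = -96 (M = -1*96 = -96)
M + 212*((94 + 87) - 35) = -96 + 212*((94 + 87) - 35) = -96 + 212*(181 - 35) = -96 + 212*146 = -96 + 30952 = 30856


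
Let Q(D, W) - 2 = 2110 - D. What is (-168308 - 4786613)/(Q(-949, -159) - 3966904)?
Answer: 4954921/3963843 ≈ 1.2500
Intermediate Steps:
Q(D, W) = 2112 - D (Q(D, W) = 2 + (2110 - D) = 2112 - D)
(-168308 - 4786613)/(Q(-949, -159) - 3966904) = (-168308 - 4786613)/((2112 - 1*(-949)) - 3966904) = -4954921/((2112 + 949) - 3966904) = -4954921/(3061 - 3966904) = -4954921/(-3963843) = -4954921*(-1/3963843) = 4954921/3963843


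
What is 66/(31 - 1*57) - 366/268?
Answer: -6801/1742 ≈ -3.9041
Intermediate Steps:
66/(31 - 1*57) - 366/268 = 66/(31 - 57) - 366*1/268 = 66/(-26) - 183/134 = 66*(-1/26) - 183/134 = -33/13 - 183/134 = -6801/1742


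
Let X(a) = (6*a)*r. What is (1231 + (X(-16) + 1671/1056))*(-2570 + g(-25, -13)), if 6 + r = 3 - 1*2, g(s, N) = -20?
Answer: -780663555/176 ≈ -4.4356e+6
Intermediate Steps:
r = -5 (r = -6 + (3 - 1*2) = -6 + (3 - 2) = -6 + 1 = -5)
X(a) = -30*a (X(a) = (6*a)*(-5) = -30*a)
(1231 + (X(-16) + 1671/1056))*(-2570 + g(-25, -13)) = (1231 + (-30*(-16) + 1671/1056))*(-2570 - 20) = (1231 + (480 + 1671*(1/1056)))*(-2590) = (1231 + (480 + 557/352))*(-2590) = (1231 + 169517/352)*(-2590) = (602829/352)*(-2590) = -780663555/176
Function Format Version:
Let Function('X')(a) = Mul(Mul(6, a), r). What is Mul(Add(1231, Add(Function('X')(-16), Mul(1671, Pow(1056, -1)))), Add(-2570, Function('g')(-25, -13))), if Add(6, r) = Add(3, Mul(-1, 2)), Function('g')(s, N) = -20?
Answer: Rational(-780663555, 176) ≈ -4.4356e+6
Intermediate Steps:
r = -5 (r = Add(-6, Add(3, Mul(-1, 2))) = Add(-6, Add(3, -2)) = Add(-6, 1) = -5)
Function('X')(a) = Mul(-30, a) (Function('X')(a) = Mul(Mul(6, a), -5) = Mul(-30, a))
Mul(Add(1231, Add(Function('X')(-16), Mul(1671, Pow(1056, -1)))), Add(-2570, Function('g')(-25, -13))) = Mul(Add(1231, Add(Mul(-30, -16), Mul(1671, Pow(1056, -1)))), Add(-2570, -20)) = Mul(Add(1231, Add(480, Mul(1671, Rational(1, 1056)))), -2590) = Mul(Add(1231, Add(480, Rational(557, 352))), -2590) = Mul(Add(1231, Rational(169517, 352)), -2590) = Mul(Rational(602829, 352), -2590) = Rational(-780663555, 176)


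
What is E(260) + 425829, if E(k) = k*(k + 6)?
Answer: 494989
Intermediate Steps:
E(k) = k*(6 + k)
E(260) + 425829 = 260*(6 + 260) + 425829 = 260*266 + 425829 = 69160 + 425829 = 494989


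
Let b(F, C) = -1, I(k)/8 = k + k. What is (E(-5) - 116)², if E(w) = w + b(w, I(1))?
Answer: 14884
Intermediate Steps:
I(k) = 16*k (I(k) = 8*(k + k) = 8*(2*k) = 16*k)
E(w) = -1 + w (E(w) = w - 1 = -1 + w)
(E(-5) - 116)² = ((-1 - 5) - 116)² = (-6 - 116)² = (-122)² = 14884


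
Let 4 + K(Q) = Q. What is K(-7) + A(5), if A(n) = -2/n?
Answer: -57/5 ≈ -11.400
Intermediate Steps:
K(Q) = -4 + Q
K(-7) + A(5) = (-4 - 7) - 2/5 = -11 - 2*⅕ = -11 - ⅖ = -57/5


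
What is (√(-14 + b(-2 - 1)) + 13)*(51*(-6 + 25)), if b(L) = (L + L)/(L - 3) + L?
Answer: 12597 + 3876*I ≈ 12597.0 + 3876.0*I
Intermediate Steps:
b(L) = L + 2*L/(-3 + L) (b(L) = (2*L)/(-3 + L) + L = 2*L/(-3 + L) + L = L + 2*L/(-3 + L))
(√(-14 + b(-2 - 1)) + 13)*(51*(-6 + 25)) = (√(-14 + (-2 - 1)*(-1 + (-2 - 1))/(-3 + (-2 - 1))) + 13)*(51*(-6 + 25)) = (√(-14 - 3*(-1 - 3)/(-3 - 3)) + 13)*(51*19) = (√(-14 - 3*(-4)/(-6)) + 13)*969 = (√(-14 - 3*(-⅙)*(-4)) + 13)*969 = (√(-14 - 2) + 13)*969 = (√(-16) + 13)*969 = (4*I + 13)*969 = (13 + 4*I)*969 = 12597 + 3876*I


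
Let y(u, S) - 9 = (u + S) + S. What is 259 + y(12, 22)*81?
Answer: 5524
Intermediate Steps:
y(u, S) = 9 + u + 2*S (y(u, S) = 9 + ((u + S) + S) = 9 + ((S + u) + S) = 9 + (u + 2*S) = 9 + u + 2*S)
259 + y(12, 22)*81 = 259 + (9 + 12 + 2*22)*81 = 259 + (9 + 12 + 44)*81 = 259 + 65*81 = 259 + 5265 = 5524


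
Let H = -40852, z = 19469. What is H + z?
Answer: -21383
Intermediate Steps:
H + z = -40852 + 19469 = -21383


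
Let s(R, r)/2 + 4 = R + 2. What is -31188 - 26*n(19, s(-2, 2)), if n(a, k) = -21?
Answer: -30642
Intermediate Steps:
s(R, r) = -4 + 2*R (s(R, r) = -8 + 2*(R + 2) = -8 + 2*(2 + R) = -8 + (4 + 2*R) = -4 + 2*R)
-31188 - 26*n(19, s(-2, 2)) = -31188 - 26*(-21) = -31188 + 546 = -30642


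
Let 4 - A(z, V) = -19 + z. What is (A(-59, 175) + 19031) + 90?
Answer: 19203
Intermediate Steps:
A(z, V) = 23 - z (A(z, V) = 4 - (-19 + z) = 4 + (19 - z) = 23 - z)
(A(-59, 175) + 19031) + 90 = ((23 - 1*(-59)) + 19031) + 90 = ((23 + 59) + 19031) + 90 = (82 + 19031) + 90 = 19113 + 90 = 19203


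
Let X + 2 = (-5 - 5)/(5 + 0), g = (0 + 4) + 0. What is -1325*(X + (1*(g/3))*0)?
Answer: 5300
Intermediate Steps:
g = 4 (g = 4 + 0 = 4)
X = -4 (X = -2 + (-5 - 5)/(5 + 0) = -2 - 10/5 = -2 - 10*1/5 = -2 - 2 = -4)
-1325*(X + (1*(g/3))*0) = -1325*(-4 + (1*(4/3))*0) = -1325*(-4 + (4/3)*0) = -1325*(-4 + 0) = -(-5300) = -1325*(-4) = 5300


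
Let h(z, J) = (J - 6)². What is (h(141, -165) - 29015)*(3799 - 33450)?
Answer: -6701126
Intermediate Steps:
h(z, J) = (-6 + J)²
(h(141, -165) - 29015)*(3799 - 33450) = ((-6 - 165)² - 29015)*(3799 - 33450) = ((-171)² - 29015)*(-29651) = (29241 - 29015)*(-29651) = 226*(-29651) = -6701126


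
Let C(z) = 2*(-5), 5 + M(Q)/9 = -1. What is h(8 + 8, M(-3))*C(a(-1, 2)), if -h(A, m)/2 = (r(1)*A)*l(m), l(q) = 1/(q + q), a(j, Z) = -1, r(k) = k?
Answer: -80/27 ≈ -2.9630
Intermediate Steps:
l(q) = 1/(2*q)
M(Q) = -54 (M(Q) = -45 + 9*(-1) = -45 - 9 = -54)
h(A, m) = -A/m (h(A, m) = -2*1*A*1/(2*m) = -2*A*1/(2*m) = -A/m)
C(z) = -10
h(8 + 8, M(-3))*C(a(-1, 2)) = -1*(8 + 8)/(-54)*(-10) = -1*16*(-1/54)*(-10) = (8/27)*(-10) = -80/27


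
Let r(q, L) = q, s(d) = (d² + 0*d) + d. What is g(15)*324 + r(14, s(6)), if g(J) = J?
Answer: 4874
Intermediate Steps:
s(d) = d + d² (s(d) = (d² + 0) + d = d² + d = d + d²)
g(15)*324 + r(14, s(6)) = 15*324 + 14 = 4860 + 14 = 4874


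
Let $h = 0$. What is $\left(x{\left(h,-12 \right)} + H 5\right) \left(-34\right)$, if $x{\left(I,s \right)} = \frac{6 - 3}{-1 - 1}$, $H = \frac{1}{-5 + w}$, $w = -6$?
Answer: $\frac{731}{11} \approx 66.455$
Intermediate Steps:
$H = - \frac{1}{11}$ ($H = \frac{1}{-5 - 6} = \frac{1}{-11} = - \frac{1}{11} \approx -0.090909$)
$x{\left(I,s \right)} = - \frac{3}{2}$ ($x{\left(I,s \right)} = \frac{3}{-2} = 3 \left(- \frac{1}{2}\right) = - \frac{3}{2}$)
$\left(x{\left(h,-12 \right)} + H 5\right) \left(-34\right) = \left(- \frac{3}{2} - \frac{5}{11}\right) \left(-34\right) = \left(- \frac{43}{22}\right) \left(-34\right) = \frac{731}{11}$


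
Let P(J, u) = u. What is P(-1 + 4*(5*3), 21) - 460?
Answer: -439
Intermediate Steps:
P(-1 + 4*(5*3), 21) - 460 = 21 - 460 = -439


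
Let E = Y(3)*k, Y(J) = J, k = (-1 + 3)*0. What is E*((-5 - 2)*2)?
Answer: 0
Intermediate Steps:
k = 0 (k = 2*0 = 0)
E = 0 (E = 3*0 = 0)
E*((-5 - 2)*2) = 0*((-5 - 2)*2) = 0*(-7*2) = 0*(-14) = 0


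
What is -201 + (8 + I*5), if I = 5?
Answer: -168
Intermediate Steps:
-201 + (8 + I*5) = -201 + (8 + 5*5) = -201 + (8 + 25) = -201 + 33 = -168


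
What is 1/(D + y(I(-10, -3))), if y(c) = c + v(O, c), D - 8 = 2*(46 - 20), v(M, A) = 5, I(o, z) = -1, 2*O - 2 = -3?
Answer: 1/64 ≈ 0.015625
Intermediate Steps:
O = -½ (O = 1 + (½)*(-3) = 1 - 3/2 = -½ ≈ -0.50000)
D = 60 (D = 8 + 2*(46 - 20) = 8 + 2*26 = 8 + 52 = 60)
y(c) = 5 + c (y(c) = c + 5 = 5 + c)
1/(D + y(I(-10, -3))) = 1/(60 + (5 - 1)) = 1/(60 + 4) = 1/64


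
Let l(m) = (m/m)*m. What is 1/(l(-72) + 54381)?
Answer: 1/54309 ≈ 1.8413e-5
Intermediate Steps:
l(m) = m (l(m) = 1*m = m)
1/(l(-72) + 54381) = 1/(-72 + 54381) = 1/54309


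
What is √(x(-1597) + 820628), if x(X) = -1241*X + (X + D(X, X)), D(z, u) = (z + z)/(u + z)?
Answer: √2800909 ≈ 1673.6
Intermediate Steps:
D(z, u) = 2*z/(u + z) (D(z, u) = (2*z)/(u + z) = 2*z/(u + z))
x(X) = 1 - 1240*X (x(X) = -1241*X + (X + 2*X/(X + X)) = -1241*X + (X + 2*X/((2*X))) = -1241*X + (X + 2*X*(1/(2*X))) = -1241*X + (X + 1) = -1241*X + (1 + X) = 1 - 1240*X)
√(x(-1597) + 820628) = √((1 - 1240*(-1597)) + 820628) = √((1 + 1980280) + 820628) = √(1980281 + 820628) = √2800909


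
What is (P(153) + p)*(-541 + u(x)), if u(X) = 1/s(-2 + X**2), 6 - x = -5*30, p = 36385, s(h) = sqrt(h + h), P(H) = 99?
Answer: -19737844 + 18242*sqrt(23)/529 ≈ -1.9738e+7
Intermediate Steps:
s(h) = sqrt(2)*sqrt(h) (s(h) = sqrt(2*h) = sqrt(2)*sqrt(h))
x = 156 (x = 6 - (-5)*30 = 6 - 1*(-150) = 6 + 150 = 156)
u(X) = sqrt(2)/(2*sqrt(-2 + X**2)) (u(X) = 1/(sqrt(2)*sqrt(-2 + X**2)) = sqrt(2)/(2*sqrt(-2 + X**2)))
(P(153) + p)*(-541 + u(x)) = (99 + 36385)*(-541 + sqrt(2)/(2*sqrt(-2 + 156**2))) = 36484*(-541 + sqrt(2)/(2*sqrt(-2 + 24336))) = 36484*(-541 + sqrt(2)/(2*sqrt(24334))) = 36484*(-541 + sqrt(2)*(sqrt(46)/1058)/2) = 36484*(-541 + sqrt(23)/1058) = -19737844 + 18242*sqrt(23)/529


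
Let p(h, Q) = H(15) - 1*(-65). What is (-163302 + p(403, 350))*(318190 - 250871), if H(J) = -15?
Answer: -10989961388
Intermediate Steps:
p(h, Q) = 50 (p(h, Q) = -15 - 1*(-65) = -15 + 65 = 50)
(-163302 + p(403, 350))*(318190 - 250871) = (-163302 + 50)*(318190 - 250871) = -163252*67319 = -10989961388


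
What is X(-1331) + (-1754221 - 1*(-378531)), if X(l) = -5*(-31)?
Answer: -1375535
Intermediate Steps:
X(l) = 155
X(-1331) + (-1754221 - 1*(-378531)) = 155 + (-1754221 - 1*(-378531)) = 155 + (-1754221 + 378531) = 155 - 1375690 = -1375535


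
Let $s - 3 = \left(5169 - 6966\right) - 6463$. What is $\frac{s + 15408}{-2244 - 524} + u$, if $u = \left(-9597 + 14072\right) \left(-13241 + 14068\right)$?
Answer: $\frac{10243876449}{2768} \approx 3.7008 \cdot 10^{6}$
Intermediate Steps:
$s = -8257$ ($s = 3 + \left(\left(5169 - 6966\right) - 6463\right) = 3 - 8260 = -8257$)
$u = 3700825$ ($u = 4475 \cdot 827 = 3700825$)
$\frac{s + 15408}{-2244 - 524} + u = \frac{-8257 + 15408}{-2244 - 524} + 3700825 = \frac{7151}{-2768} + 3700825 = 7151 \left(- \frac{1}{2768}\right) + 3700825 = - \frac{7151}{2768} + 3700825 = \frac{10243876449}{2768}$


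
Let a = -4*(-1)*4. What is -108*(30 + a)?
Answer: -4968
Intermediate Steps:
a = 16 (a = 4*4 = 16)
-108*(30 + a) = -108*(30 + 16) = -108*46 = -4968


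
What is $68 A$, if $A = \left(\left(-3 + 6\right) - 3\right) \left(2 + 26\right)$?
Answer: $0$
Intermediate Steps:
$A = 0$ ($A = \left(3 - 3\right) 28 = 0 \cdot 28 = 0$)
$68 A = 68 \cdot 0 = 0$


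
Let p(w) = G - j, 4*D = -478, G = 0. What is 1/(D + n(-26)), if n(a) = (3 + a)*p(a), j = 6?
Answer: 2/37 ≈ 0.054054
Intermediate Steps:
D = -239/2 (D = (1/4)*(-478) = -239/2 ≈ -119.50)
p(w) = -6 (p(w) = 0 - 1*6 = 0 - 6 = -6)
n(a) = -18 - 6*a (n(a) = (3 + a)*(-6) = -18 - 6*a)
1/(D + n(-26)) = 1/(-239/2 + (-18 - 6*(-26))) = 1/(-239/2 + (-18 + 156)) = 1/(-239/2 + 138) = 1/(37/2) = 2/37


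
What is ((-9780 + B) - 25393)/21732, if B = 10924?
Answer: -8083/7244 ≈ -1.1158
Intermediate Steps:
((-9780 + B) - 25393)/21732 = ((-9780 + 10924) - 25393)/21732 = (1144 - 25393)*(1/21732) = -24249*1/21732 = -8083/7244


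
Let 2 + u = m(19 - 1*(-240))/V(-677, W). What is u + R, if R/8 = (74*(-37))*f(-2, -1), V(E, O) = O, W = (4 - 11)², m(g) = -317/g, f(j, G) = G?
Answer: 277957965/12691 ≈ 21902.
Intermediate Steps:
W = 49 (W = (-7)² = 49)
R = 21904 (R = 8*((74*(-37))*(-1)) = 8*(-2738*(-1)) = 8*2738 = 21904)
u = -25699/12691 (u = -2 - 317/(19 - 1*(-240))/49 = -2 - 317/(19 + 240)*(1/49) = -2 - 317/259*(1/49) = -2 - 317*1/259*(1/49) = -2 - 317/259*1/49 = -2 - 317/12691 = -25699/12691 ≈ -2.0250)
u + R = -25699/12691 + 21904 = 277957965/12691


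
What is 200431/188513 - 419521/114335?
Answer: -4320683376/1657971835 ≈ -2.6060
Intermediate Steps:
200431/188513 - 419521/114335 = -4320683376/1657971835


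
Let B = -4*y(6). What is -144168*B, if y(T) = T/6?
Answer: 576672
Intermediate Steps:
y(T) = T/6 (y(T) = T*(1/6) = T/6)
B = -4 (B = -2*6/3 = -4*1 = -4)
-144168*B = -144168*(-4) = 576672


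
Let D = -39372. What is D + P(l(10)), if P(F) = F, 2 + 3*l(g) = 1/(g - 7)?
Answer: -354353/9 ≈ -39373.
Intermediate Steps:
l(g) = -2/3 + 1/(3*(-7 + g)) (l(g) = -2/3 + 1/(3*(g - 7)) = -2/3 + 1/(3*(-7 + g)))
D + P(l(10)) = -39372 + (15 - 2*10)/(3*(-7 + 10)) = -39372 + (1/3)*(15 - 20)/3 = -39372 + (1/3)*(1/3)*(-5) = -39372 - 5/9 = -354353/9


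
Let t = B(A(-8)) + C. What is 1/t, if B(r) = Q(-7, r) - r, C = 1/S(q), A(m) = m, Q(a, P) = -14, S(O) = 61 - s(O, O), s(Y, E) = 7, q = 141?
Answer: -54/323 ≈ -0.16718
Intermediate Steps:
S(O) = 54 (S(O) = 61 - 1*7 = 61 - 7 = 54)
C = 1/54 ≈ 0.018519
B(r) = -14 - r
t = -323/54 (t = (-14 - 1*(-8)) + 1/54 = (-14 + 8) + 1/54 = -6 + 1/54 = -323/54 ≈ -5.9815)
1/t = 1/(-323/54) = -54/323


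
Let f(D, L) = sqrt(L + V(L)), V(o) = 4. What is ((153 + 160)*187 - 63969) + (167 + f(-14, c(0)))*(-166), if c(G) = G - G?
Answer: -33492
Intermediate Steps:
c(G) = 0
f(D, L) = sqrt(4 + L) (f(D, L) = sqrt(L + 4) = sqrt(4 + L))
((153 + 160)*187 - 63969) + (167 + f(-14, c(0)))*(-166) = ((153 + 160)*187 - 63969) + (167 + sqrt(4 + 0))*(-166) = (313*187 - 63969) + (167 + sqrt(4))*(-166) = (58531 - 63969) + (167 + 2)*(-166) = -5438 + 169*(-166) = -5438 - 28054 = -33492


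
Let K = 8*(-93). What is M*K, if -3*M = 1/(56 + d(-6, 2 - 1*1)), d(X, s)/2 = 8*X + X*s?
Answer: -62/13 ≈ -4.7692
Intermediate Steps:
K = -744
d(X, s) = 16*X + 2*X*s (d(X, s) = 2*(8*X + X*s) = 16*X + 2*X*s)
M = 1/156 (M = -1/(3*(56 + 2*(-6)*(8 + (2 - 1*1)))) = -1/(3*(56 + 2*(-6)*(8 + (2 - 1)))) = -1/(3*(56 + 2*(-6)*(8 + 1))) = -1/(3*(56 + 2*(-6)*9)) = -1/(3*(56 - 108)) = -⅓/(-52) = -⅓*(-1/52) = 1/156 ≈ 0.0064103)
M*K = (1/156)*(-744) = -62/13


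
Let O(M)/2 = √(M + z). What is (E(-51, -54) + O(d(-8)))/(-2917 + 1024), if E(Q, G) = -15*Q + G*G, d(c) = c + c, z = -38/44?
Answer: -1227/631 - I*√8162/20823 ≈ -1.9445 - 0.0043387*I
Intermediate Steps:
z = -19/22 (z = -38*1/44 = -19/22 ≈ -0.86364)
d(c) = 2*c
E(Q, G) = G² - 15*Q (E(Q, G) = -15*Q + G² = G² - 15*Q)
O(M) = 2*√(-19/22 + M) (O(M) = 2*√(M - 19/22) = 2*√(-19/22 + M))
(E(-51, -54) + O(d(-8)))/(-2917 + 1024) = (((-54)² - 15*(-51)) + √(-418 + 484*(2*(-8)))/11)/(-2917 + 1024) = ((2916 + 765) + √(-418 + 484*(-16))/11)/(-1893) = (3681 + √(-418 - 7744)/11)*(-1/1893) = (3681 + √(-8162)/11)*(-1/1893) = (3681 + (I*√8162)/11)*(-1/1893) = (3681 + I*√8162/11)*(-1/1893) = -1227/631 - I*√8162/20823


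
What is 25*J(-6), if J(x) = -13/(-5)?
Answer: 65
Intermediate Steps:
J(x) = 13/5 (J(x) = -13*(-⅕) = 13/5)
25*J(-6) = 25*(13/5) = 65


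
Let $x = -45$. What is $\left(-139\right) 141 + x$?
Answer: $-19644$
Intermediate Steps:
$\left(-139\right) 141 + x = \left(-139\right) 141 - 45 = -19599 - 45 = -19644$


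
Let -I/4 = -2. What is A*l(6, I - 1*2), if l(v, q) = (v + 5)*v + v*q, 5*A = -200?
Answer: -4080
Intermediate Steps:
I = 8 (I = -4*(-2) = 8)
A = -40 (A = (1/5)*(-200) = -40)
l(v, q) = q*v + v*(5 + v) (l(v, q) = (5 + v)*v + q*v = v*(5 + v) + q*v = q*v + v*(5 + v))
A*l(6, I - 1*2) = -240*(5 + (8 - 1*2) + 6) = -240*(5 + (8 - 2) + 6) = -240*(5 + 6 + 6) = -240*17 = -40*102 = -4080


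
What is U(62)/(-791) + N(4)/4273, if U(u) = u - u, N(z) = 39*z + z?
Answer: 160/4273 ≈ 0.037444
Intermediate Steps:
N(z) = 40*z
U(u) = 0
U(62)/(-791) + N(4)/4273 = 0/(-791) + (40*4)/4273 = 0*(-1/791) + 160*(1/4273) = 0 + 160/4273 = 160/4273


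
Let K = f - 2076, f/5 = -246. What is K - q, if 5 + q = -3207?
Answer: -94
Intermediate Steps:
q = -3212 (q = -5 - 3207 = -3212)
f = -1230 (f = 5*(-246) = -1230)
K = -3306 (K = -1230 - 2076 = -3306)
K - q = -3306 - 1*(-3212) = -3306 + 3212 = -94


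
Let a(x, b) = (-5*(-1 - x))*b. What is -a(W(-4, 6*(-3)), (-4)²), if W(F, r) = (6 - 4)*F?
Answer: 560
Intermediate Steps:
W(F, r) = 2*F
a(x, b) = b*(5 + 5*x) (a(x, b) = (5 + 5*x)*b = b*(5 + 5*x))
-a(W(-4, 6*(-3)), (-4)²) = -5*(-4)²*(1 + 2*(-4)) = -5*16*(1 - 8) = -5*16*(-7) = -1*(-560) = 560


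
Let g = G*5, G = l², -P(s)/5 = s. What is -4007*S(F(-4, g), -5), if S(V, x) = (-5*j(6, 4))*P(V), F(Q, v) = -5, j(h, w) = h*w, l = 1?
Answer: 12021000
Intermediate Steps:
P(s) = -5*s
G = 1 (G = 1² = 1)
g = 5 (g = 1*5 = 5)
S(V, x) = 600*V (S(V, x) = (-30*4)*(-5*V) = (-5*24)*(-5*V) = -(-600)*V = 600*V)
-4007*S(F(-4, g), -5) = -2404200*(-5) = -4007*(-3000) = 12021000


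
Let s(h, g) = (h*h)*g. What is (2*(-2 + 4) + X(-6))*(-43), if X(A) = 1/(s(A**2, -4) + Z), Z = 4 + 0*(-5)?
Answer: -890917/5180 ≈ -171.99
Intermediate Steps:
s(h, g) = g*h**2 (s(h, g) = h**2*g = g*h**2)
Z = 4 (Z = 4 + 0 = 4)
X(A) = 1/(4 - 4*A**4) (X(A) = 1/(-4*A**4 + 4) = 1/(4 - 4*A**4))
(2*(-2 + 4) + X(-6))*(-43) = (2*(-2 + 4) - 1/(-4 + 4*(-6)**4))*(-43) = (2*2 - 1/(-4 + 4*1296))*(-43) = (4 - 1/(-4 + 5184))*(-43) = (4 - 1/5180)*(-43) = (20719/5180)*(-43) = -890917/5180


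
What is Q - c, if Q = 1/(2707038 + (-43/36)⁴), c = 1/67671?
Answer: -4433126461873/307685674250419239 ≈ -1.4408e-5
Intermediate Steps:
c = 1/67671 ≈ 1.4777e-5
Q = 1679616/4546787756209 (Q = 1/(2707038 + (-43*1/36)⁴) = 1/(2707038 + (-43/36)⁴) = 1/(2707038 + 3418801/1679616) = 1/(4546787756209/1679616) = 1679616/4546787756209 ≈ 3.6941e-7)
Q - c = 1679616/4546787756209 - 1*1/67671 = 1679616/4546787756209 - 1/67671 = -4433126461873/307685674250419239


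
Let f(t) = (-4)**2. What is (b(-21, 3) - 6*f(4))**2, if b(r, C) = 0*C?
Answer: 9216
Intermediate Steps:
f(t) = 16
b(r, C) = 0
(b(-21, 3) - 6*f(4))**2 = (0 - 6*16)**2 = (0 - 96)**2 = (-96)**2 = 9216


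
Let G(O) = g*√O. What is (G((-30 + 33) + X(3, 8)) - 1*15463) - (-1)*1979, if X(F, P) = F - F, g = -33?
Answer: -13484 - 33*√3 ≈ -13541.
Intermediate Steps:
X(F, P) = 0
G(O) = -33*√O
(G((-30 + 33) + X(3, 8)) - 1*15463) - (-1)*1979 = (-33*√((-30 + 33) + 0) - 1*15463) - (-1)*1979 = (-33*√(3 + 0) - 15463) - 1*(-1979) = (-33*√3 - 15463) + 1979 = (-15463 - 33*√3) + 1979 = -13484 - 33*√3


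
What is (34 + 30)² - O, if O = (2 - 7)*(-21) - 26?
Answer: 4017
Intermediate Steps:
O = 79 (O = -5*(-21) - 26 = 105 - 26 = 79)
(34 + 30)² - O = (34 + 30)² - 1*79 = 64² - 79 = 4096 - 79 = 4017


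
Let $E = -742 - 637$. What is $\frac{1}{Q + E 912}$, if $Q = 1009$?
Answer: $- \frac{1}{1256639} \approx -7.9577 \cdot 10^{-7}$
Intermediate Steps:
$E = -1379$
$\frac{1}{Q + E 912} = \frac{1}{1009 - 1257648} = \frac{1}{-1256639} = - \frac{1}{1256639}$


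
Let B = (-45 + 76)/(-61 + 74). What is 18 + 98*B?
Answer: 3272/13 ≈ 251.69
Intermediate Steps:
B = 31/13 ≈ 2.3846
18 + 98*B = 18 + 98*(31/13) = 18 + 3038/13 = 3272/13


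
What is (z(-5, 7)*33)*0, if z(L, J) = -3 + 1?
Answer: 0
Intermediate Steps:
z(L, J) = -2
(z(-5, 7)*33)*0 = -2*33*0 = -66*0 = 0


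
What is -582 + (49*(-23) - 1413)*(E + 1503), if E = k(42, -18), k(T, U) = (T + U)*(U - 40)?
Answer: -282522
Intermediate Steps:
k(T, U) = (-40 + U)*(T + U) (k(T, U) = (T + U)*(-40 + U) = (-40 + U)*(T + U))
E = -1392 (E = (-18)**2 - 40*42 - 40*(-18) + 42*(-18) = 324 - 1680 + 720 - 756 = -1392)
-582 + (49*(-23) - 1413)*(E + 1503) = -582 + (49*(-23) - 1413)*(-1392 + 1503) = -582 + (-1127 - 1413)*111 = -582 - 2540*111 = -582 - 281940 = -282522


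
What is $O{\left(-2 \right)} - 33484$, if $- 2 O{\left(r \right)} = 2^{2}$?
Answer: $-33486$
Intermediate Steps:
$O{\left(r \right)} = -2$ ($O{\left(r \right)} = - \frac{2^{2}}{2} = \left(- \frac{1}{2}\right) 4 = -2$)
$O{\left(-2 \right)} - 33484 = -2 - 33484 = -33486$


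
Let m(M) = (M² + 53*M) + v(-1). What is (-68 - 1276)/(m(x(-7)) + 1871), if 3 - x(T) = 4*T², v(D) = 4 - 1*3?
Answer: -336/7223 ≈ -0.046518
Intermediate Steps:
v(D) = 1 (v(D) = 4 - 3 = 1)
x(T) = 3 - 4*T²
m(M) = 1 + M² + 53*M (m(M) = (M² + 53*M) + 1 = 1 + M² + 53*M)
(-68 - 1276)/(m(x(-7)) + 1871) = (-68 - 1276)/((1 + (3 - 4*(-7)²)² + 53*(3 - 4*(-7)²)) + 1871) = -1344/((1 + (3 - 4*49)² + 53*(3 - 4*49)) + 1871) = -1344/((1 + (3 - 196)² + 53*(3 - 196)) + 1871) = -1344/((1 + (-193)² + 53*(-193)) + 1871) = -1344/((1 + 37249 - 10229) + 1871) = -1344/(27021 + 1871) = -1344/28892 = -1344*1/28892 = -336/7223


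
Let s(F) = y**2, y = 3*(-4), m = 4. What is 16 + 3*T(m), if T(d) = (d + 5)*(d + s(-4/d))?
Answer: 4012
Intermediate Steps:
y = -12
s(F) = 144 (s(F) = (-12)**2 = 144)
T(d) = (5 + d)*(144 + d) (T(d) = (d + 5)*(d + 144) = (5 + d)*(144 + d))
16 + 3*T(m) = 16 + 3*(720 + 4**2 + 149*4) = 16 + 3*(720 + 16 + 596) = 16 + 3*1332 = 16 + 3996 = 4012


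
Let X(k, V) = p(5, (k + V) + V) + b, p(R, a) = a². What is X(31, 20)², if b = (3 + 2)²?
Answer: 25664356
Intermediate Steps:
b = 25 (b = 5² = 25)
X(k, V) = 25 + (k + 2*V)² (X(k, V) = ((k + V) + V)² + 25 = ((V + k) + V)² + 25 = (k + 2*V)² + 25 = 25 + (k + 2*V)²)
X(31, 20)² = (25 + (31 + 2*20)²)² = (25 + (31 + 40)²)² = (25 + 71²)² = (25 + 5041)² = 5066² = 25664356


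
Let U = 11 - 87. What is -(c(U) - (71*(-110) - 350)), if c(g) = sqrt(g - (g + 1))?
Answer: -8160 - I ≈ -8160.0 - 1.0*I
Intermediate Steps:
U = -76
c(g) = I (c(g) = sqrt(g - (1 + g)) = sqrt(g + (-1 - g)) = sqrt(-1) = I)
-(c(U) - (71*(-110) - 350)) = -(I - (71*(-110) - 350)) = -(I - (-7810 - 350)) = -(I - 1*(-8160)) = -(I + 8160) = -(8160 + I) = -8160 - I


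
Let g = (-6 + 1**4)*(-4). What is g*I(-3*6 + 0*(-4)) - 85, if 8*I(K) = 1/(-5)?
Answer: -171/2 ≈ -85.500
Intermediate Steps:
I(K) = -1/40 (I(K) = (1/8)/(-5) = (1/8)*(-1/5) = -1/40)
g = 20 (g = (-6 + 1)*(-4) = -5*(-4) = 20)
g*I(-3*6 + 0*(-4)) - 85 = 20*(-1/40) - 85 = -1/2 - 85 = -171/2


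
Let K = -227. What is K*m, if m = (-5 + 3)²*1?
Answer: -908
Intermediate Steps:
m = 4 (m = (-2)²*1 = 4*1 = 4)
K*m = -227*4 = -908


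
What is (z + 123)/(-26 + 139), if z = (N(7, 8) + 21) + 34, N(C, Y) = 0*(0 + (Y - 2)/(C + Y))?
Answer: 178/113 ≈ 1.5752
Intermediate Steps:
N(C, Y) = 0 (N(C, Y) = 0*(0 + (-2 + Y)/(C + Y)) = 0*((-2 + Y)/(C + Y)) = 0)
z = 55 (z = (0 + 21) + 34 = 21 + 34 = 55)
(z + 123)/(-26 + 139) = (55 + 123)/(-26 + 139) = 178/113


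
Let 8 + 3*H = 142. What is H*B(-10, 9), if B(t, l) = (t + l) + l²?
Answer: 10720/3 ≈ 3573.3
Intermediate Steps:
H = 134/3 (H = -8/3 + (⅓)*142 = -8/3 + 142/3 = 134/3 ≈ 44.667)
B(t, l) = l + t + l² (B(t, l) = (l + t) + l² = l + t + l²)
H*B(-10, 9) = 134*(9 - 10 + 9²)/3 = 134*(9 - 10 + 81)/3 = (134/3)*80 = 10720/3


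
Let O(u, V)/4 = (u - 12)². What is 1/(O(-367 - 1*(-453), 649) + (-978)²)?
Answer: 1/978388 ≈ 1.0221e-6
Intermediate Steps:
O(u, V) = 4*(-12 + u)² (O(u, V) = 4*(u - 12)² = 4*(-12 + u)²)
1/(O(-367 - 1*(-453), 649) + (-978)²) = 1/(4*(-12 + (-367 - 1*(-453)))² + (-978)²) = 1/(4*(-12 + (-367 + 453))² + 956484) = 1/(4*(-12 + 86)² + 956484) = 1/(4*74² + 956484) = 1/(4*5476 + 956484) = 1/(21904 + 956484) = 1/978388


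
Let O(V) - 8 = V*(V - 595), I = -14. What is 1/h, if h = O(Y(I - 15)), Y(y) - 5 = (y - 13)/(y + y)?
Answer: -841/2830046 ≈ -0.00029717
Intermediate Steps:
Y(y) = 5 + (-13 + y)/(2*y) (Y(y) = 5 + (y - 13)/(y + y) = 5 + (-13 + y)/((2*y)) = 5 + (-13 + y)*(1/(2*y)) = 5 + (-13 + y)/(2*y))
O(V) = 8 + V*(-595 + V) (O(V) = 8 + V*(V - 595) = 8 + V*(-595 + V))
h = -2830046/841 (h = 8 + ((-13 + 11*(-14 - 15))/(2*(-14 - 15)))² - 595*(-13 + 11*(-14 - 15))/(2*(-14 - 15)) = 8 + ((½)*(-13 + 11*(-29))/(-29))² - 595*(-13 + 11*(-29))/(2*(-29)) = 8 + ((½)*(-1/29)*(-13 - 319))² - 595*(-1)*(-13 - 319)/(2*29) = 8 + ((½)*(-1/29)*(-332))² - 595*(-1)*(-332)/(2*29) = 8 + (166/29)² - 595*166/29 = 8 + 27556/841 - 98770/29 = -2830046/841 ≈ -3365.1)
1/h = 1/(-2830046/841) = -841/2830046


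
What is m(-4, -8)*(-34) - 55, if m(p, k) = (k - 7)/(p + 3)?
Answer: -565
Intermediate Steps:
m(p, k) = (-7 + k)/(3 + p)
m(-4, -8)*(-34) - 55 = ((-7 - 8)/(3 - 4))*(-34) - 55 = (-15/(-1))*(-34) - 55 = -1*(-15)*(-34) - 55 = 15*(-34) - 55 = -510 - 55 = -565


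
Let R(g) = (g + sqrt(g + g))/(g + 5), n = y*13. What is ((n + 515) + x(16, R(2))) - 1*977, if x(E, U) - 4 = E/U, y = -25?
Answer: -755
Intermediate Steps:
n = -325 (n = -25*13 = -325)
R(g) = (g + sqrt(2)*sqrt(g))/(5 + g) (R(g) = (g + sqrt(2*g))/(5 + g) = (g + sqrt(2)*sqrt(g))/(5 + g))
x(E, U) = 4 + E/U
((n + 515) + x(16, R(2))) - 1*977 = ((-325 + 515) + (4 + 16/(((2 + sqrt(2)*sqrt(2))/(5 + 2))))) - 1*977 = (190 + (4 + 16/(((2 + 2)/7)))) - 977 = (190 + (4 + 16/(((1/7)*4)))) - 977 = (190 + (4 + 16/(4/7))) - 977 = (190 + (4 + 16*(7/4))) - 977 = (190 + (4 + 28)) - 977 = (190 + 32) - 977 = 222 - 977 = -755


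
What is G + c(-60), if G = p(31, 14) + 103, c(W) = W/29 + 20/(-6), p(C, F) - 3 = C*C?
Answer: 92359/87 ≈ 1061.6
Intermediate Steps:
p(C, F) = 3 + C² (p(C, F) = 3 + C*C = 3 + C²)
c(W) = -10/3 + W/29 (c(W) = W*(1/29) + 20*(-⅙) = W/29 - 10/3 = -10/3 + W/29)
G = 1067 (G = (3 + 31²) + 103 = (3 + 961) + 103 = 964 + 103 = 1067)
G + c(-60) = 1067 + (-10/3 + (1/29)*(-60)) = 1067 + (-10/3 - 60/29) = 1067 - 470/87 = 92359/87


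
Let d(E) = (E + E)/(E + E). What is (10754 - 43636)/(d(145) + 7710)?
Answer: -32882/7711 ≈ -4.2643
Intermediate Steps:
d(E) = 1 (d(E) = (2*E)/((2*E)) = (2*E)*(1/(2*E)) = 1)
(10754 - 43636)/(d(145) + 7710) = (10754 - 43636)/(1 + 7710) = -32882/7711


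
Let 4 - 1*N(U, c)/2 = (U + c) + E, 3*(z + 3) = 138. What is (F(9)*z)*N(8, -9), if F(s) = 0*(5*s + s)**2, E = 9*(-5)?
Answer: 0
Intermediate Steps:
E = -45
z = 43 (z = -3 + (1/3)*138 = -3 + 46 = 43)
N(U, c) = 98 - 2*U - 2*c (N(U, c) = 8 - 2*((U + c) - 45) = 8 - 2*(-45 + U + c) = 8 + (90 - 2*U - 2*c) = 98 - 2*U - 2*c)
F(s) = 0 (F(s) = 0*(6*s)**2 = 0*(36*s**2) = 0)
(F(9)*z)*N(8, -9) = (0*43)*(98 - 2*8 - 2*(-9)) = 0*(98 - 16 + 18) = 0*100 = 0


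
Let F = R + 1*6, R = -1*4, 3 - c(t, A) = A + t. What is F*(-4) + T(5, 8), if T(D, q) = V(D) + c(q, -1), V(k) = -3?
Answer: -15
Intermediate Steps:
c(t, A) = 3 - A - t (c(t, A) = 3 - (A + t) = 3 + (-A - t) = 3 - A - t)
T(D, q) = 1 - q (T(D, q) = -3 + (3 - 1*(-1) - q) = -3 + (3 + 1 - q) = -3 + (4 - q) = 1 - q)
R = -4
F = 2 (F = -4 + 1*6 = -4 + 6 = 2)
F*(-4) + T(5, 8) = 2*(-4) + (1 - 1*8) = -8 + (1 - 8) = -8 - 7 = -15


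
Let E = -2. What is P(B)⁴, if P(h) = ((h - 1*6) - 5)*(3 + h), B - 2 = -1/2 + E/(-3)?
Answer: 7287024903601/1679616 ≈ 4.3385e+6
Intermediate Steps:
B = 13/6 (B = 2 + (-1/2 - 2/(-3)) = 2 + (-1*½ - 2*(-⅓)) = 2 + (-½ + ⅔) = 2 + ⅙ = 13/6 ≈ 2.1667)
P(h) = (-11 + h)*(3 + h) (P(h) = ((h - 6) - 5)*(3 + h) = ((-6 + h) - 5)*(3 + h) = (-11 + h)*(3 + h))
P(B)⁴ = (-33 + (13/6)² - 8*13/6)⁴ = (-33 + 169/36 - 52/3)⁴ = (-1643/36)⁴ = 7287024903601/1679616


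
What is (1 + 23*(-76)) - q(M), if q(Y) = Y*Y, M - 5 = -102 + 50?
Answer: -3956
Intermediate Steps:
M = -47 (M = 5 + (-102 + 50) = 5 - 52 = -47)
q(Y) = Y**2
(1 + 23*(-76)) - q(M) = (1 + 23*(-76)) - 1*(-47)**2 = (1 - 1748) - 1*2209 = -1747 - 2209 = -3956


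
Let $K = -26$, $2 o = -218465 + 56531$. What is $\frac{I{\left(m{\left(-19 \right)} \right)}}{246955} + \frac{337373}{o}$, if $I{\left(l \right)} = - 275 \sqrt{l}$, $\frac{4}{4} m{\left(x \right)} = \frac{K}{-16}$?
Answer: $- \frac{337373}{80967} - \frac{55 \sqrt{26}}{197564} \approx -4.1682$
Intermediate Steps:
$o = -80967$ ($o = \frac{-218465 + 56531}{2} = \frac{1}{2} \left(-161934\right) = -80967$)
$m{\left(x \right)} = \frac{13}{8}$ ($m{\left(x \right)} = - \frac{26}{-16} = \left(-26\right) \left(- \frac{1}{16}\right) = \frac{13}{8}$)
$\frac{I{\left(m{\left(-19 \right)} \right)}}{246955} + \frac{337373}{o} = \frac{\left(-275\right) \sqrt{\frac{13}{8}}}{246955} + \frac{337373}{-80967} = - 275 \frac{\sqrt{26}}{4} \cdot \frac{1}{246955} + 337373 \left(- \frac{1}{80967}\right) = - \frac{275 \sqrt{26}}{4} \cdot \frac{1}{246955} - \frac{337373}{80967} = - \frac{55 \sqrt{26}}{197564} - \frac{337373}{80967} = - \frac{337373}{80967} - \frac{55 \sqrt{26}}{197564}$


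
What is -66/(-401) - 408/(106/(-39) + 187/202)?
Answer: 1289835678/5661719 ≈ 227.82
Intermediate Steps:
-66/(-401) - 408/(106/(-39) + 187/202) = -66*(-1/401) - 408/(106*(-1/39) + 187*(1/202)) = 66/401 - 408/(-106/39 + 187/202) = 66/401 - 408/(-14119/7878) = 66/401 - 408*(-7878/14119) = 66/401 + 3214224/14119 = 1289835678/5661719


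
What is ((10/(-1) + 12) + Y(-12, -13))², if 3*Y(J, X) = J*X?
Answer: 2916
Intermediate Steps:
Y(J, X) = J*X/3 (Y(J, X) = (J*X)/3 = J*X/3)
((10/(-1) + 12) + Y(-12, -13))² = ((10/(-1) + 12) + (⅓)*(-12)*(-13))² = ((-1*10 + 12) + 52)² = ((-10 + 12) + 52)² = (2 + 52)² = 54² = 2916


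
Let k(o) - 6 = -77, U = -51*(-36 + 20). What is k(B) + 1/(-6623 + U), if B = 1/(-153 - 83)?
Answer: -412298/5807 ≈ -71.000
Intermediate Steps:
B = -1/236 (B = 1/(-236) = -1/236 ≈ -0.0042373)
U = 816 (U = -51*(-16) = 816)
k(o) = -71 (k(o) = 6 - 77 = -71)
k(B) + 1/(-6623 + U) = -71 + 1/(-6623 + 816) = -71 + 1/(-5807) = -71 - 1/5807 = -412298/5807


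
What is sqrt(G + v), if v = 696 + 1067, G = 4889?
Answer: 2*sqrt(1663) ≈ 81.560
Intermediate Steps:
v = 1763
sqrt(G + v) = sqrt(4889 + 1763) = sqrt(6652) = 2*sqrt(1663)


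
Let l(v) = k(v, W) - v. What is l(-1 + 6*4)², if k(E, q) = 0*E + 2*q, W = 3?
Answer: 289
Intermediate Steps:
k(E, q) = 2*q (k(E, q) = 0 + 2*q = 2*q)
l(v) = 6 - v (l(v) = 2*3 - v = 6 - v)
l(-1 + 6*4)² = (6 - (-1 + 6*4))² = (6 - (-1 + 24))² = (6 - 1*23)² = (6 - 23)² = (-17)² = 289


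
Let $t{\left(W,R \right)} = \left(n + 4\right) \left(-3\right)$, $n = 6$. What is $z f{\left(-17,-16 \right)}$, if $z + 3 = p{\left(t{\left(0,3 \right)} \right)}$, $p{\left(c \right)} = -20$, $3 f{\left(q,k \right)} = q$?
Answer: $\frac{391}{3} \approx 130.33$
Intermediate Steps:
$f{\left(q,k \right)} = \frac{q}{3}$
$t{\left(W,R \right)} = -30$ ($t{\left(W,R \right)} = \left(6 + 4\right) \left(-3\right) = 10 \left(-3\right) = -30$)
$z = -23$ ($z = -3 - 20 = -23$)
$z f{\left(-17,-16 \right)} = - 23 \cdot \frac{1}{3} \left(-17\right) = \left(-23\right) \left(- \frac{17}{3}\right) = \frac{391}{3}$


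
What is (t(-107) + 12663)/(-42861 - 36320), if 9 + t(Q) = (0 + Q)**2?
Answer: -24103/79181 ≈ -0.30440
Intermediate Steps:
t(Q) = -9 + Q**2 (t(Q) = -9 + (0 + Q)**2 = -9 + Q**2)
(t(-107) + 12663)/(-42861 - 36320) = ((-9 + (-107)**2) + 12663)/(-42861 - 36320) = ((-9 + 11449) + 12663)/(-79181) = (11440 + 12663)*(-1/79181) = 24103*(-1/79181) = -24103/79181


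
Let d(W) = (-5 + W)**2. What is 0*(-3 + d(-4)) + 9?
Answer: 9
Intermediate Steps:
0*(-3 + d(-4)) + 9 = 0*(-3 + (-5 - 4)**2) + 9 = 0*(-3 + (-9)**2) + 9 = 0*(-3 + 81) + 9 = 0*78 + 9 = 0 + 9 = 9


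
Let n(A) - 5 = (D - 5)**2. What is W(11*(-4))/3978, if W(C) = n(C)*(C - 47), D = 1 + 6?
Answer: -7/34 ≈ -0.20588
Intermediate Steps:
D = 7
n(A) = 9 (n(A) = 5 + (7 - 5)**2 = 5 + 2**2 = 5 + 4 = 9)
W(C) = -423 + 9*C (W(C) = 9*(C - 47) = 9*(-47 + C) = -423 + 9*C)
W(11*(-4))/3978 = (-423 + 9*(11*(-4)))/3978 = (-423 + 9*(-44))*(1/3978) = (-423 - 396)*(1/3978) = -819*1/3978 = -7/34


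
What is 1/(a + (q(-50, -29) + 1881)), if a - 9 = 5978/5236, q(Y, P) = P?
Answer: 374/696441 ≈ 0.00053702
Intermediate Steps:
a = 3793/374 (a = 9 + 5978/5236 = 9 + 5978*(1/5236) = 9 + 427/374 = 3793/374 ≈ 10.142)
1/(a + (q(-50, -29) + 1881)) = 1/(3793/374 + (-29 + 1881)) = 1/(3793/374 + 1852) = 1/(696441/374) = 374/696441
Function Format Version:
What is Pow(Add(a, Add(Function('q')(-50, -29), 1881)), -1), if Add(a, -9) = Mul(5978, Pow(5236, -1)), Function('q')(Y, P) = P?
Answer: Rational(374, 696441) ≈ 0.00053702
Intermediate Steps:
a = Rational(3793, 374) (a = Add(9, Mul(5978, Pow(5236, -1))) = Add(9, Mul(5978, Rational(1, 5236))) = Add(9, Rational(427, 374)) = Rational(3793, 374) ≈ 10.142)
Pow(Add(a, Add(Function('q')(-50, -29), 1881)), -1) = Pow(Add(Rational(3793, 374), Add(-29, 1881)), -1) = Pow(Add(Rational(3793, 374), 1852), -1) = Pow(Rational(696441, 374), -1) = Rational(374, 696441)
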